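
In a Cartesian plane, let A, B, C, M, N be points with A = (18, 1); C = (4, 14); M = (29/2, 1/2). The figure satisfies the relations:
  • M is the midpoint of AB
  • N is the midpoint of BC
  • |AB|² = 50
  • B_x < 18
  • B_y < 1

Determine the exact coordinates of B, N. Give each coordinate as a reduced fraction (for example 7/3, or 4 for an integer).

1. B_x = 11  [B = 2·M−A = 2·(29/2, 1/2)−(18, 1)]
2. B_y = 0  [B = 2·M−A = 2·(29/2, 1/2)−(18, 1)]
   so B = (11, 0)
3. N_x = 15/2  [2·N = B+C = (11, 0)+(4, 14)]
4. N_y = 7  [2·N = B+C = (11, 0)+(4, 14)]
   so N = (15/2, 7)

B = (11, 0)
N = (15/2, 7)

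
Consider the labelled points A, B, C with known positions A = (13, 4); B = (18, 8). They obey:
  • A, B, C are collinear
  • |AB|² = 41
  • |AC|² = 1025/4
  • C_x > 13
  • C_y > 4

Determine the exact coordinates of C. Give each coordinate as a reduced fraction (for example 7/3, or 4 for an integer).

C = (51/2, 14)

1. C_x = 51/2  [[A, B, C are collinear ⇒ -4x+5y+32=0] ∩ [|C−(13, 4)|²=1025/4]]
2. C_y = 14  [[A, B, C are collinear ⇒ -4x+5y+32=0] ∩ [|C−(13, 4)|²=1025/4]]
   so C = (51/2, 14)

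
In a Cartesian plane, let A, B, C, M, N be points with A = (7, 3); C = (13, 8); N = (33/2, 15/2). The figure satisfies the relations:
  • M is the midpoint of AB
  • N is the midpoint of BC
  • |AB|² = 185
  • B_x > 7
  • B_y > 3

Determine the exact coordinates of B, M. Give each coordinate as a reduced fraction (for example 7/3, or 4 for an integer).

B = (20, 7)
M = (27/2, 5)

1. B_x = 20  [B = 2·N−C = 2·(33/2, 15/2)−(13, 8)]
2. B_y = 7  [B = 2·N−C = 2·(33/2, 15/2)−(13, 8)]
   so B = (20, 7)
3. M_x = 27/2  [2·M = A+B = (7, 3)+(20, 7)]
4. M_y = 5  [2·M = A+B = (7, 3)+(20, 7)]
   so M = (27/2, 5)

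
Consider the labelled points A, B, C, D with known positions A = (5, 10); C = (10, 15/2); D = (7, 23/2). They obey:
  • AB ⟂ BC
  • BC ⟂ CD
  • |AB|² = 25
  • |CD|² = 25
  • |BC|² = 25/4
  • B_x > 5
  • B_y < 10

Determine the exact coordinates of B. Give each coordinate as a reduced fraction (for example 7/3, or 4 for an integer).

B = (8, 6)

1. B_x = 8  [[BC ⟂ CD ⇒ 3x-4y=0] ∩ [|B−(5, 10)|²=25]]
2. B_y = 6  [[BC ⟂ CD ⇒ 3x-4y=0] ∩ [|B−(5, 10)|²=25]]
   so B = (8, 6)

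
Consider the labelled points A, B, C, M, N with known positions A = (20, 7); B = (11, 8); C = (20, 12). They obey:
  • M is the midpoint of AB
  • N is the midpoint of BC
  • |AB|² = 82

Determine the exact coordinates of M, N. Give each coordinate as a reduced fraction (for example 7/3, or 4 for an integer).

1. M_x = 31/2  [2·M = A+B = (20, 7)+(11, 8)]
2. M_y = 15/2  [2·M = A+B = (20, 7)+(11, 8)]
   so M = (31/2, 15/2)
3. N_x = 31/2  [2·N = B+C = (11, 8)+(20, 12)]
4. N_y = 10  [2·N = B+C = (11, 8)+(20, 12)]
   so N = (31/2, 10)

M = (31/2, 15/2)
N = (31/2, 10)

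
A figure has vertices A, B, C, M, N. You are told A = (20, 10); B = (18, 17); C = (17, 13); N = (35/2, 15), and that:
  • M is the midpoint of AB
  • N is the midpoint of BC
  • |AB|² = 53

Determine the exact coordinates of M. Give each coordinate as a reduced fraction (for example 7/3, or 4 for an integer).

M = (19, 27/2)

1. M_x = 19  [2·M = A+B = (20, 10)+(18, 17)]
2. M_y = 27/2  [2·M = A+B = (20, 10)+(18, 17)]
   so M = (19, 27/2)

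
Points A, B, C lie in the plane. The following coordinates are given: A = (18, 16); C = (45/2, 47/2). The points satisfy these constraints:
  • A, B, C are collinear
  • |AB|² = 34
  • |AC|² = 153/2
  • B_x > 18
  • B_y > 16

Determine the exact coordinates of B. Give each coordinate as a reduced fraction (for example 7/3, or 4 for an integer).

1. B_x = 21  [[A, B, C are collinear ⇒ 15/2x-9/2y-63=0] ∩ [|B−(18, 16)|²=34]]
2. B_y = 21  [[A, B, C are collinear ⇒ 15/2x-9/2y-63=0] ∩ [|B−(18, 16)|²=34]]
   so B = (21, 21)

B = (21, 21)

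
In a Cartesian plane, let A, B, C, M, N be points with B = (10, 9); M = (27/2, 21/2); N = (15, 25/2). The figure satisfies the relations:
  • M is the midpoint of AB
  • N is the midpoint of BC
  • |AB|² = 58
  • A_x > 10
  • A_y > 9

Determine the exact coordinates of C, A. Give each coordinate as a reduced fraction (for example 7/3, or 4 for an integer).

1. A_x = 17  [A = 2·M−B = 2·(27/2, 21/2)−(10, 9)]
2. A_y = 12  [A = 2·M−B = 2·(27/2, 21/2)−(10, 9)]
   so A = (17, 12)
3. C_x = 20  [C = 2·N−B = 2·(15, 25/2)−(10, 9)]
4. C_y = 16  [C = 2·N−B = 2·(15, 25/2)−(10, 9)]
   so C = (20, 16)

C = (20, 16)
A = (17, 12)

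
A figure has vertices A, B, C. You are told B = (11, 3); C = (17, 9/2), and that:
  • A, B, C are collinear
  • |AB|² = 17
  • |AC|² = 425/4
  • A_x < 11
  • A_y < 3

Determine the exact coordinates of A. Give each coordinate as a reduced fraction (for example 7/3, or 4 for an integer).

A = (7, 2)

1. A_x = 7  [[A, B, C are collinear ⇒ -3/2x+6y-3/2=0] ∩ [|A−(11, 3)|²=17]]
2. A_y = 2  [[A, B, C are collinear ⇒ -3/2x+6y-3/2=0] ∩ [|A−(11, 3)|²=17]]
   so A = (7, 2)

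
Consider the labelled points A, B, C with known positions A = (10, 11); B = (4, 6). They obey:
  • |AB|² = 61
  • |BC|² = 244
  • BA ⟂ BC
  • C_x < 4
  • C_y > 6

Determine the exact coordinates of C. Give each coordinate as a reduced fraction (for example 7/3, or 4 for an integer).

1. C_x = -6  [[BA ⟂ BC ⇒ 6x+5y-54=0] ∩ [|C−(4, 6)|²=244]]
2. C_y = 18  [[BA ⟂ BC ⇒ 6x+5y-54=0] ∩ [|C−(4, 6)|²=244]]
   so C = (-6, 18)

C = (-6, 18)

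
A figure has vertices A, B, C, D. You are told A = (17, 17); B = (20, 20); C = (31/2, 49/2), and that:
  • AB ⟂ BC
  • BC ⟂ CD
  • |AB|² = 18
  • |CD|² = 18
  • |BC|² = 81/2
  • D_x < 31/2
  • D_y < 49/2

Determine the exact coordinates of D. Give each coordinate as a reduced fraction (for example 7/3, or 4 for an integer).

D = (25/2, 43/2)

1. D_x = 25/2  [[BC ⟂ CD ⇒ -9/2x+9/2y-81/2=0] ∩ [|D−(31/2, 49/2)|²=18]]
2. D_y = 43/2  [[BC ⟂ CD ⇒ -9/2x+9/2y-81/2=0] ∩ [|D−(31/2, 49/2)|²=18]]
   so D = (25/2, 43/2)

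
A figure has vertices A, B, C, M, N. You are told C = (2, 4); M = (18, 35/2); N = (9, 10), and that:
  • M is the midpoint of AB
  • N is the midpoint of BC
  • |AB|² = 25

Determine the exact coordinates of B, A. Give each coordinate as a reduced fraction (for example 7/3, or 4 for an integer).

B = (16, 16)
A = (20, 19)

1. B_x = 16  [B = 2·N−C = 2·(9, 10)−(2, 4)]
2. B_y = 16  [B = 2·N−C = 2·(9, 10)−(2, 4)]
   so B = (16, 16)
3. A_x = 20  [A = 2·M−B = 2·(18, 35/2)−(16, 16)]
4. A_y = 19  [A = 2·M−B = 2·(18, 35/2)−(16, 16)]
   so A = (20, 19)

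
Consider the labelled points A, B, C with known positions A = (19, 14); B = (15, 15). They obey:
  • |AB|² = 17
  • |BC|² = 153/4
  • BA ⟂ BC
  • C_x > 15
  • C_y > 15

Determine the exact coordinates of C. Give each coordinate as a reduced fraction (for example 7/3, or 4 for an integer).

1. C_x = 33/2  [[BA ⟂ BC ⇒ 4x-1y-45=0] ∩ [|C−(15, 15)|²=153/4]]
2. C_y = 21  [[BA ⟂ BC ⇒ 4x-1y-45=0] ∩ [|C−(15, 15)|²=153/4]]
   so C = (33/2, 21)

C = (33/2, 21)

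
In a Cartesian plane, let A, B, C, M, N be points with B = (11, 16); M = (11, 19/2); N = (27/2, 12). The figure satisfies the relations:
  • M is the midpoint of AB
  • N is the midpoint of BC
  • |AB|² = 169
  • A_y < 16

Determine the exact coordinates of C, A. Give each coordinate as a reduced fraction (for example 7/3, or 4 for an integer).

C = (16, 8)
A = (11, 3)

1. A_x = 11  [A = 2·M−B = 2·(11, 19/2)−(11, 16)]
2. A_y = 3  [A = 2·M−B = 2·(11, 19/2)−(11, 16)]
   so A = (11, 3)
3. C_x = 16  [C = 2·N−B = 2·(27/2, 12)−(11, 16)]
4. C_y = 8  [C = 2·N−B = 2·(27/2, 12)−(11, 16)]
   so C = (16, 8)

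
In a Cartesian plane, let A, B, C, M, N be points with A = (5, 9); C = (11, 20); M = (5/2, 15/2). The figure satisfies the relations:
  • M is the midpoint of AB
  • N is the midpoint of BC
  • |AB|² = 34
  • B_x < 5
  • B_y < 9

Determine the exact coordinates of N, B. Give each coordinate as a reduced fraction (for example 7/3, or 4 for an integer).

1. B_x = 0  [B = 2·M−A = 2·(5/2, 15/2)−(5, 9)]
2. B_y = 6  [B = 2·M−A = 2·(5/2, 15/2)−(5, 9)]
   so B = (0, 6)
3. N_x = 11/2  [2·N = B+C = (0, 6)+(11, 20)]
4. N_y = 13  [2·N = B+C = (0, 6)+(11, 20)]
   so N = (11/2, 13)

N = (11/2, 13)
B = (0, 6)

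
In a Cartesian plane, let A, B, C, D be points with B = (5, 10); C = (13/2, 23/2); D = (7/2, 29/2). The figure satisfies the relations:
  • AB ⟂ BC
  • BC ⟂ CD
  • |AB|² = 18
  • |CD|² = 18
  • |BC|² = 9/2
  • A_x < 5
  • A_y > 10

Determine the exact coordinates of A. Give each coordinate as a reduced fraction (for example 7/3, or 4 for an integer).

A = (2, 13)

1. A_x = 2  [[AB ⟂ BC ⇒ -3/2x-3/2y+45/2=0] ∩ [|A−(5, 10)|²=18]]
2. A_y = 13  [[AB ⟂ BC ⇒ -3/2x-3/2y+45/2=0] ∩ [|A−(5, 10)|²=18]]
   so A = (2, 13)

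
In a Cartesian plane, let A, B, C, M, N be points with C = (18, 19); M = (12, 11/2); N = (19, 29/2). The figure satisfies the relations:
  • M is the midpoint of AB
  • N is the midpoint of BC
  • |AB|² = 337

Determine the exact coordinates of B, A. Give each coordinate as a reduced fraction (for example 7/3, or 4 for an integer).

B = (20, 10)
A = (4, 1)

1. B_x = 20  [B = 2·N−C = 2·(19, 29/2)−(18, 19)]
2. B_y = 10  [B = 2·N−C = 2·(19, 29/2)−(18, 19)]
   so B = (20, 10)
3. A_x = 4  [A = 2·M−B = 2·(12, 11/2)−(20, 10)]
4. A_y = 1  [A = 2·M−B = 2·(12, 11/2)−(20, 10)]
   so A = (4, 1)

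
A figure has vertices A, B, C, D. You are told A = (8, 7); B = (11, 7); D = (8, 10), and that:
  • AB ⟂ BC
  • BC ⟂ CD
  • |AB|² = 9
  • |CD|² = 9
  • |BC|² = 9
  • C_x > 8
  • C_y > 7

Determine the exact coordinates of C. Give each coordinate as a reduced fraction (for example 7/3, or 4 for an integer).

C = (11, 10)

1. C_x = 11  [[AB ⟂ BC ⇒ 3x-33=0] ∩ [|C−(8, 10)|²=9]]
2. C_y = 10  [[AB ⟂ BC ⇒ 3x-33=0] ∩ [|C−(8, 10)|²=9]]
   so C = (11, 10)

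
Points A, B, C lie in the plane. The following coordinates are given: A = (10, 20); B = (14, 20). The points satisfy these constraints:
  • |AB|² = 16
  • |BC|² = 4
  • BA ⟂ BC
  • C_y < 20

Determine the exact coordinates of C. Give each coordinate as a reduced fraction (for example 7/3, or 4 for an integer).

1. C_x = 14  [[BA ⟂ BC ⇒ -4x+56=0] ∩ [|C−(14, 20)|²=4]]
2. C_y = 18  [[BA ⟂ BC ⇒ -4x+56=0] ∩ [|C−(14, 20)|²=4]]
   so C = (14, 18)

C = (14, 18)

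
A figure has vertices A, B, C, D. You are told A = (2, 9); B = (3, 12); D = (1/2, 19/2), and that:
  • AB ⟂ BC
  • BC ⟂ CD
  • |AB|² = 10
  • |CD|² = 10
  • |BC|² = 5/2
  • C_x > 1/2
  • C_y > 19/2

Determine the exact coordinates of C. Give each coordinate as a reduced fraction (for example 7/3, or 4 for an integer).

C = (3/2, 25/2)

1. C_x = 3/2  [[AB ⟂ BC ⇒ 1x+3y-39=0] ∩ [|C−(1/2, 19/2)|²=10]]
2. C_y = 25/2  [[AB ⟂ BC ⇒ 1x+3y-39=0] ∩ [|C−(1/2, 19/2)|²=10]]
   so C = (3/2, 25/2)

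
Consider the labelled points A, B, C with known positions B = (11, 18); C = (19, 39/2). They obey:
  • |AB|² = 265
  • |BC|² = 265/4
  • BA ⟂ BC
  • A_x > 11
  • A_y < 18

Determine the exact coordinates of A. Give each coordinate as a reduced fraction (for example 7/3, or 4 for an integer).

A = (14, 2)

1. A_x = 14  [[BA ⟂ BC ⇒ 8x+3/2y-115=0] ∩ [|A−(11, 18)|²=265]]
2. A_y = 2  [[BA ⟂ BC ⇒ 8x+3/2y-115=0] ∩ [|A−(11, 18)|²=265]]
   so A = (14, 2)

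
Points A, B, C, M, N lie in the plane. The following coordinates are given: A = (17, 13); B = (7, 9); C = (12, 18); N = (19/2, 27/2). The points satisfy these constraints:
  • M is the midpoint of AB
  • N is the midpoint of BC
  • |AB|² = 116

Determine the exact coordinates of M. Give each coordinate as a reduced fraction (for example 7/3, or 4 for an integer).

M = (12, 11)

1. M_x = 12  [2·M = A+B = (17, 13)+(7, 9)]
2. M_y = 11  [2·M = A+B = (17, 13)+(7, 9)]
   so M = (12, 11)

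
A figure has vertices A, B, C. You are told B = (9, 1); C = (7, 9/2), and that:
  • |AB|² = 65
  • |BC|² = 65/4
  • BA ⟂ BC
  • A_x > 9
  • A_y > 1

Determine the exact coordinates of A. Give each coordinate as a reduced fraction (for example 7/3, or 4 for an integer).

A = (16, 5)

1. A_x = 16  [[BA ⟂ BC ⇒ -2x+7/2y+29/2=0] ∩ [|A−(9, 1)|²=65]]
2. A_y = 5  [[BA ⟂ BC ⇒ -2x+7/2y+29/2=0] ∩ [|A−(9, 1)|²=65]]
   so A = (16, 5)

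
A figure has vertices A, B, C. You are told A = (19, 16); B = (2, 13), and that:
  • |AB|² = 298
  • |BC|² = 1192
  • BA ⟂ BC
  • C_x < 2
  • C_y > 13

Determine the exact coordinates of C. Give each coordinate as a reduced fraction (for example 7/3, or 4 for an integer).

1. C_x = -4  [[BA ⟂ BC ⇒ 17x+3y-73=0] ∩ [|C−(2, 13)|²=1192]]
2. C_y = 47  [[BA ⟂ BC ⇒ 17x+3y-73=0] ∩ [|C−(2, 13)|²=1192]]
   so C = (-4, 47)

C = (-4, 47)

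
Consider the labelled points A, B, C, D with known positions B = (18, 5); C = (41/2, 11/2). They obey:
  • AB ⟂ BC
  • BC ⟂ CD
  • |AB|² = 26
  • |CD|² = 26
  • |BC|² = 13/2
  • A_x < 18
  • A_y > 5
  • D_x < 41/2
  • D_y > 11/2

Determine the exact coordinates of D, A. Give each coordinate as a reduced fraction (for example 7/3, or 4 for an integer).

D = (39/2, 21/2)
A = (17, 10)

1. D_x = 39/2  [[BC ⟂ CD ⇒ 5/2x+1/2y-54=0] ∩ [|D−(41/2, 11/2)|²=26]]
2. D_y = 21/2  [[BC ⟂ CD ⇒ 5/2x+1/2y-54=0] ∩ [|D−(41/2, 11/2)|²=26]]
   so D = (39/2, 21/2)
3. A_x = 17  [[AB ⟂ BC ⇒ -5/2x-1/2y+95/2=0] ∩ [|A−(18, 5)|²=26]]
4. A_y = 10  [[AB ⟂ BC ⇒ -5/2x-1/2y+95/2=0] ∩ [|A−(18, 5)|²=26]]
   so A = (17, 10)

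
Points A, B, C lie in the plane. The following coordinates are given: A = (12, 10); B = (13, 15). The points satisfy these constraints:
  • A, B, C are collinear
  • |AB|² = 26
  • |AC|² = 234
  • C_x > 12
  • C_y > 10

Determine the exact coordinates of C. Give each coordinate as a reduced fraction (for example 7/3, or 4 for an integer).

C = (15, 25)

1. C_x = 15  [[A, B, C are collinear ⇒ -5x+1y+50=0] ∩ [|C−(12, 10)|²=234]]
2. C_y = 25  [[A, B, C are collinear ⇒ -5x+1y+50=0] ∩ [|C−(12, 10)|²=234]]
   so C = (15, 25)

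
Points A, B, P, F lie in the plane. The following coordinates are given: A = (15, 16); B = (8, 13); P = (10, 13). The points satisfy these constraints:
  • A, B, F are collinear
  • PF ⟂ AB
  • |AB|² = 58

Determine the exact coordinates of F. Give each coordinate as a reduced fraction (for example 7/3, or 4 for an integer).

F = (281/29, 398/29)

1. F_x = 281/29  [[A, B, F are collinear ⇒ 3x-7y+67=0] ∩ [PF ⟂ AB ⇒ -7x-3y+109=0]]
2. F_y = 398/29  [[A, B, F are collinear ⇒ 3x-7y+67=0] ∩ [PF ⟂ AB ⇒ -7x-3y+109=0]]
   so F = (281/29, 398/29)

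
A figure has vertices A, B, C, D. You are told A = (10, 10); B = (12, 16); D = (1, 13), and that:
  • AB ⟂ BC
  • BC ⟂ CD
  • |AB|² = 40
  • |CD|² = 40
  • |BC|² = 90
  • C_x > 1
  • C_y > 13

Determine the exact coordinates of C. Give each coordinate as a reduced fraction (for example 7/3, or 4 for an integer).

1. C_x = 3  [[AB ⟂ BC ⇒ 2x+6y-120=0] ∩ [|C−(1, 13)|²=40]]
2. C_y = 19  [[AB ⟂ BC ⇒ 2x+6y-120=0] ∩ [|C−(1, 13)|²=40]]
   so C = (3, 19)

C = (3, 19)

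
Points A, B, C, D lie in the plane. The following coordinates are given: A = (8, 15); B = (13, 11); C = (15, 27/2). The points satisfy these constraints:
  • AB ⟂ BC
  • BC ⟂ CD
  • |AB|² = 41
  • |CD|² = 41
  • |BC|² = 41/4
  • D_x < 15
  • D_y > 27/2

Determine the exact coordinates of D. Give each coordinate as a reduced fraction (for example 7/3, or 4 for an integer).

1. D_x = 10  [[BC ⟂ CD ⇒ 2x+5/2y-255/4=0] ∩ [|D−(15, 27/2)|²=41]]
2. D_y = 35/2  [[BC ⟂ CD ⇒ 2x+5/2y-255/4=0] ∩ [|D−(15, 27/2)|²=41]]
   so D = (10, 35/2)

D = (10, 35/2)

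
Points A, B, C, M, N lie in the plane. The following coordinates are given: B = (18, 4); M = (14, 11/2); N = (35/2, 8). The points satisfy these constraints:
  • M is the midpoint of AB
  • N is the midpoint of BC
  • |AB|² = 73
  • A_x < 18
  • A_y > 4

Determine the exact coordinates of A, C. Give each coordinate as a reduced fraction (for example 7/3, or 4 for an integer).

1. A_x = 10  [A = 2·M−B = 2·(14, 11/2)−(18, 4)]
2. A_y = 7  [A = 2·M−B = 2·(14, 11/2)−(18, 4)]
   so A = (10, 7)
3. C_x = 17  [C = 2·N−B = 2·(35/2, 8)−(18, 4)]
4. C_y = 12  [C = 2·N−B = 2·(35/2, 8)−(18, 4)]
   so C = (17, 12)

A = (10, 7)
C = (17, 12)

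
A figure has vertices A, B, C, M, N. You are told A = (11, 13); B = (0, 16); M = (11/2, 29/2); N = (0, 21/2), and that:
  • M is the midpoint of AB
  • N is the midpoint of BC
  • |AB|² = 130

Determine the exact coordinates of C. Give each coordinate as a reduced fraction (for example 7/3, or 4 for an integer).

C = (0, 5)

1. C_x = 0  [C = 2·N−B = 2·(0, 21/2)−(0, 16)]
2. C_y = 5  [C = 2·N−B = 2·(0, 21/2)−(0, 16)]
   so C = (0, 5)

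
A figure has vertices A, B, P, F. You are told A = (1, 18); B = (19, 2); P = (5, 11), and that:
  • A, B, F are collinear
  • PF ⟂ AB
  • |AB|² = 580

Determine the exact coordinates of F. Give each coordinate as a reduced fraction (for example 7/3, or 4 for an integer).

1. F_x = 973/145  [[A, B, F are collinear ⇒ 16x+18y-340=0] ∩ [PF ⟂ AB ⇒ 18x-16y+86=0]]
2. F_y = 1874/145  [[A, B, F are collinear ⇒ 16x+18y-340=0] ∩ [PF ⟂ AB ⇒ 18x-16y+86=0]]
   so F = (973/145, 1874/145)

F = (973/145, 1874/145)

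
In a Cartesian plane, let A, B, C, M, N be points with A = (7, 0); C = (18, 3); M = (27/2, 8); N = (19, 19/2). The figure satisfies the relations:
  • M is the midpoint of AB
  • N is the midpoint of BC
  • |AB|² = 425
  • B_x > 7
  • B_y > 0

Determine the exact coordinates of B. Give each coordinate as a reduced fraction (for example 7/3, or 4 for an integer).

1. B_x = 20  [B = 2·M−A = 2·(27/2, 8)−(7, 0)]
2. B_y = 16  [B = 2·M−A = 2·(27/2, 8)−(7, 0)]
   so B = (20, 16)

B = (20, 16)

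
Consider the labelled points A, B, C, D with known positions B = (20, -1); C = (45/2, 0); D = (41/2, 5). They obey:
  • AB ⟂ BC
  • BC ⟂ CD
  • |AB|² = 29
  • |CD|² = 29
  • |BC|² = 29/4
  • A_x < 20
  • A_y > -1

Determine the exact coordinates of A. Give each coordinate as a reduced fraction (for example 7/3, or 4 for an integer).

A = (18, 4)

1. A_x = 18  [[AB ⟂ BC ⇒ -5/2x-1y+49=0] ∩ [|A−(20, -1)|²=29]]
2. A_y = 4  [[AB ⟂ BC ⇒ -5/2x-1y+49=0] ∩ [|A−(20, -1)|²=29]]
   so A = (18, 4)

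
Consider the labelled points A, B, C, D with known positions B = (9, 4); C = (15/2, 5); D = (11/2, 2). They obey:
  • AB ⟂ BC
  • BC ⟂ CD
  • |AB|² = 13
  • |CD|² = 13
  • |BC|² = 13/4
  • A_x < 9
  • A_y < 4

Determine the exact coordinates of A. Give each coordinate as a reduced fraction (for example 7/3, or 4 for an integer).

1. A_x = 7  [[AB ⟂ BC ⇒ 3/2x-1y-19/2=0] ∩ [|A−(9, 4)|²=13]]
2. A_y = 1  [[AB ⟂ BC ⇒ 3/2x-1y-19/2=0] ∩ [|A−(9, 4)|²=13]]
   so A = (7, 1)

A = (7, 1)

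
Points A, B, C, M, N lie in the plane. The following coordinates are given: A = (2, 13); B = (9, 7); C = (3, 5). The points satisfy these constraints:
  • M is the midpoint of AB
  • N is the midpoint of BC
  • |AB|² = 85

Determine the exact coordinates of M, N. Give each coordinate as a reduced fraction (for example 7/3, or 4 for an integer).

1. M_x = 11/2  [2·M = A+B = (2, 13)+(9, 7)]
2. M_y = 10  [2·M = A+B = (2, 13)+(9, 7)]
   so M = (11/2, 10)
3. N_x = 6  [2·N = B+C = (9, 7)+(3, 5)]
4. N_y = 6  [2·N = B+C = (9, 7)+(3, 5)]
   so N = (6, 6)

M = (11/2, 10)
N = (6, 6)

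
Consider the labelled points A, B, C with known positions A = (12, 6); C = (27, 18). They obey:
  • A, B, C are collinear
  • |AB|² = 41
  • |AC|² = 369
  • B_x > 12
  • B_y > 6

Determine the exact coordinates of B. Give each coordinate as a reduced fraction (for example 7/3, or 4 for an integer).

B = (17, 10)

1. B_x = 17  [[A, B, C are collinear ⇒ 12x-15y-54=0] ∩ [|B−(12, 6)|²=41]]
2. B_y = 10  [[A, B, C are collinear ⇒ 12x-15y-54=0] ∩ [|B−(12, 6)|²=41]]
   so B = (17, 10)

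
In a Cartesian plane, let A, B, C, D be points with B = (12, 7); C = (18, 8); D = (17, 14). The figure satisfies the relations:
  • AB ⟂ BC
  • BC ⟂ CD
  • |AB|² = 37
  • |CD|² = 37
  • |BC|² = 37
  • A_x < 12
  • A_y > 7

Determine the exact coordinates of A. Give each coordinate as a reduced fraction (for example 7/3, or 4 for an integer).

A = (11, 13)

1. A_x = 11  [[AB ⟂ BC ⇒ -6x-1y+79=0] ∩ [|A−(12, 7)|²=37]]
2. A_y = 13  [[AB ⟂ BC ⇒ -6x-1y+79=0] ∩ [|A−(12, 7)|²=37]]
   so A = (11, 13)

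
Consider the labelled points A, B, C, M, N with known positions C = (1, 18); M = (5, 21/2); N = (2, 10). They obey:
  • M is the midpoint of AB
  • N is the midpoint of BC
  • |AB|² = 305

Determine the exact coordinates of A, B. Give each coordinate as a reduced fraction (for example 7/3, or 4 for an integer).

1. B_x = 3  [B = 2·N−C = 2·(2, 10)−(1, 18)]
2. B_y = 2  [B = 2·N−C = 2·(2, 10)−(1, 18)]
   so B = (3, 2)
3. A_x = 7  [A = 2·M−B = 2·(5, 21/2)−(3, 2)]
4. A_y = 19  [A = 2·M−B = 2·(5, 21/2)−(3, 2)]
   so A = (7, 19)

A = (7, 19)
B = (3, 2)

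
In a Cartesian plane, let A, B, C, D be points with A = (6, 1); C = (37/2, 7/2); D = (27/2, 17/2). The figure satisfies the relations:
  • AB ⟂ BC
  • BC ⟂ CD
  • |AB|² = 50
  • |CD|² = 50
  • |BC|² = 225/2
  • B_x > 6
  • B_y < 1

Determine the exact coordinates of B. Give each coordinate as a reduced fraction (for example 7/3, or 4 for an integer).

1. B_x = 11  [[BC ⟂ CD ⇒ 5x-5y-75=0] ∩ [|B−(6, 1)|²=50]]
2. B_y = -4  [[BC ⟂ CD ⇒ 5x-5y-75=0] ∩ [|B−(6, 1)|²=50]]
   so B = (11, -4)

B = (11, -4)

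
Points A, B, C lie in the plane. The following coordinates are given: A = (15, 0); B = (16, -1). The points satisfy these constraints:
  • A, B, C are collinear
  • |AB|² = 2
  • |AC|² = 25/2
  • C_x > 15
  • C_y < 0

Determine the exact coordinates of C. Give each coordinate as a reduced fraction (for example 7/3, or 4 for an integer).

C = (35/2, -5/2)

1. C_x = 35/2  [[A, B, C are collinear ⇒ 1x+1y-15=0] ∩ [|C−(15, 0)|²=25/2]]
2. C_y = -5/2  [[A, B, C are collinear ⇒ 1x+1y-15=0] ∩ [|C−(15, 0)|²=25/2]]
   so C = (35/2, -5/2)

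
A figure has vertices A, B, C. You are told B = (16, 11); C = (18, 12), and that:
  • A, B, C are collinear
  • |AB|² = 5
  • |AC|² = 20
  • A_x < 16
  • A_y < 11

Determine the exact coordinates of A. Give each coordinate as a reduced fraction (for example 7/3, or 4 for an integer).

A = (14, 10)

1. A_x = 14  [[A, B, C are collinear ⇒ -1x+2y-6=0] ∩ [|A−(16, 11)|²=5]]
2. A_y = 10  [[A, B, C are collinear ⇒ -1x+2y-6=0] ∩ [|A−(16, 11)|²=5]]
   so A = (14, 10)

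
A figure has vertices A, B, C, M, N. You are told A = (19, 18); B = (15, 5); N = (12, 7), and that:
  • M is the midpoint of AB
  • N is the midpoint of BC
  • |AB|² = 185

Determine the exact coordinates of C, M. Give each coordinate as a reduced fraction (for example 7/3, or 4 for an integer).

1. M_x = 17  [2·M = A+B = (19, 18)+(15, 5)]
2. M_y = 23/2  [2·M = A+B = (19, 18)+(15, 5)]
   so M = (17, 23/2)
3. C_x = 9  [C = 2·N−B = 2·(12, 7)−(15, 5)]
4. C_y = 9  [C = 2·N−B = 2·(12, 7)−(15, 5)]
   so C = (9, 9)

C = (9, 9)
M = (17, 23/2)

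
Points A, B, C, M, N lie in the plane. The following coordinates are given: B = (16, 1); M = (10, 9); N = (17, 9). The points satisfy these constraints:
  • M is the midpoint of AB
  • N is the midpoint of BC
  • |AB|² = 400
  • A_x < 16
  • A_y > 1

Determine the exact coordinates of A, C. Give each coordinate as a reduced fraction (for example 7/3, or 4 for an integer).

1. A_x = 4  [A = 2·M−B = 2·(10, 9)−(16, 1)]
2. A_y = 17  [A = 2·M−B = 2·(10, 9)−(16, 1)]
   so A = (4, 17)
3. C_x = 18  [C = 2·N−B = 2·(17, 9)−(16, 1)]
4. C_y = 17  [C = 2·N−B = 2·(17, 9)−(16, 1)]
   so C = (18, 17)

A = (4, 17)
C = (18, 17)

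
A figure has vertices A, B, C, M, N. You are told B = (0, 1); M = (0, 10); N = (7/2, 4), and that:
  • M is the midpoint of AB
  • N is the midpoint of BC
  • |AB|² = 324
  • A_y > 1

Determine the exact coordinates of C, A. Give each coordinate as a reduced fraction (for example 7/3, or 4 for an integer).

1. A_x = 0  [A = 2·M−B = 2·(0, 10)−(0, 1)]
2. A_y = 19  [A = 2·M−B = 2·(0, 10)−(0, 1)]
   so A = (0, 19)
3. C_x = 7  [C = 2·N−B = 2·(7/2, 4)−(0, 1)]
4. C_y = 7  [C = 2·N−B = 2·(7/2, 4)−(0, 1)]
   so C = (7, 7)

C = (7, 7)
A = (0, 19)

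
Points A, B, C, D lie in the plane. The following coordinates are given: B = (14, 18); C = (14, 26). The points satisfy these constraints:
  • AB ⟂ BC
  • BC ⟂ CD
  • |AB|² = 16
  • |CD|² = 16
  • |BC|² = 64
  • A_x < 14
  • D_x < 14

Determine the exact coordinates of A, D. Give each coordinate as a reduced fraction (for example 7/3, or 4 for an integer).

1. A_x = 10  [[AB ⟂ BC ⇒ -8y+144=0] ∩ [|A−(14, 18)|²=16]]
2. A_y = 18  [[AB ⟂ BC ⇒ -8y+144=0] ∩ [|A−(14, 18)|²=16]]
   so A = (10, 18)
3. D_x = 10  [[BC ⟂ CD ⇒ 8y-208=0] ∩ [|D−(14, 26)|²=16]]
4. D_y = 26  [[BC ⟂ CD ⇒ 8y-208=0] ∩ [|D−(14, 26)|²=16]]
   so D = (10, 26)

A = (10, 18)
D = (10, 26)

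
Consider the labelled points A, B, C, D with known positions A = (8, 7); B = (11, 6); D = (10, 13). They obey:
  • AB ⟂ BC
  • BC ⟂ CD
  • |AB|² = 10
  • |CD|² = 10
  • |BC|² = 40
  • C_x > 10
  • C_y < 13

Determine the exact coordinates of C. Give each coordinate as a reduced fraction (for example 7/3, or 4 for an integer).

C = (13, 12)

1. C_x = 13  [[AB ⟂ BC ⇒ 3x-1y-27=0] ∩ [|C−(10, 13)|²=10]]
2. C_y = 12  [[AB ⟂ BC ⇒ 3x-1y-27=0] ∩ [|C−(10, 13)|²=10]]
   so C = (13, 12)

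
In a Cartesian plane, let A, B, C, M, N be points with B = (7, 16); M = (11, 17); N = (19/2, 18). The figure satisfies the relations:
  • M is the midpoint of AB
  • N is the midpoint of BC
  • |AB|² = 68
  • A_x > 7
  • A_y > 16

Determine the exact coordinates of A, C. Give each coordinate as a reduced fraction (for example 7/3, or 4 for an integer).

A = (15, 18)
C = (12, 20)

1. A_x = 15  [A = 2·M−B = 2·(11, 17)−(7, 16)]
2. A_y = 18  [A = 2·M−B = 2·(11, 17)−(7, 16)]
   so A = (15, 18)
3. C_x = 12  [C = 2·N−B = 2·(19/2, 18)−(7, 16)]
4. C_y = 20  [C = 2·N−B = 2·(19/2, 18)−(7, 16)]
   so C = (12, 20)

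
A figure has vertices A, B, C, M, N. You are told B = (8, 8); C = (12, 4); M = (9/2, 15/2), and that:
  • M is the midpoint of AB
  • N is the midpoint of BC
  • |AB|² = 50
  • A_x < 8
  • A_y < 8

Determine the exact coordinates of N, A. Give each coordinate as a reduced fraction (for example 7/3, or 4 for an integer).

1. A_x = 1  [A = 2·M−B = 2·(9/2, 15/2)−(8, 8)]
2. A_y = 7  [A = 2·M−B = 2·(9/2, 15/2)−(8, 8)]
   so A = (1, 7)
3. N_x = 10  [2·N = B+C = (8, 8)+(12, 4)]
4. N_y = 6  [2·N = B+C = (8, 8)+(12, 4)]
   so N = (10, 6)

N = (10, 6)
A = (1, 7)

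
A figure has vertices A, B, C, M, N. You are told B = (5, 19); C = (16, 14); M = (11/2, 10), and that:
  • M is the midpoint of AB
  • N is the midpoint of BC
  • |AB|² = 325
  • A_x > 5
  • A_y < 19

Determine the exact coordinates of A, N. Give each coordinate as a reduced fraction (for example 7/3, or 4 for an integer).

1. A_x = 6  [A = 2·M−B = 2·(11/2, 10)−(5, 19)]
2. A_y = 1  [A = 2·M−B = 2·(11/2, 10)−(5, 19)]
   so A = (6, 1)
3. N_x = 21/2  [2·N = B+C = (5, 19)+(16, 14)]
4. N_y = 33/2  [2·N = B+C = (5, 19)+(16, 14)]
   so N = (21/2, 33/2)

A = (6, 1)
N = (21/2, 33/2)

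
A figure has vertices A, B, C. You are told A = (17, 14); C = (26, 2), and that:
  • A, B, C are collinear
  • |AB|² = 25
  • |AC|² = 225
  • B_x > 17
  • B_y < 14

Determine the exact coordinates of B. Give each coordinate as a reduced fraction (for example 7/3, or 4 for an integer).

1. B_x = 20  [[A, B, C are collinear ⇒ -12x-9y+330=0] ∩ [|B−(17, 14)|²=25]]
2. B_y = 10  [[A, B, C are collinear ⇒ -12x-9y+330=0] ∩ [|B−(17, 14)|²=25]]
   so B = (20, 10)

B = (20, 10)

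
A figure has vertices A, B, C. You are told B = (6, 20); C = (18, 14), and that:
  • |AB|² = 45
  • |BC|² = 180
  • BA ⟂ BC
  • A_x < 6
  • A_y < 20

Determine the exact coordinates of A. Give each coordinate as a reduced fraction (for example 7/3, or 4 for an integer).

A = (3, 14)

1. A_x = 3  [[BA ⟂ BC ⇒ 12x-6y+48=0] ∩ [|A−(6, 20)|²=45]]
2. A_y = 14  [[BA ⟂ BC ⇒ 12x-6y+48=0] ∩ [|A−(6, 20)|²=45]]
   so A = (3, 14)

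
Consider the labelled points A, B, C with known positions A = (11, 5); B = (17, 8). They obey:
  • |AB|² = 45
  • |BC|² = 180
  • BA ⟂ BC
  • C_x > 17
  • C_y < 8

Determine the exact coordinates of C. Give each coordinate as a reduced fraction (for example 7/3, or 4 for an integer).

C = (23, -4)

1. C_x = 23  [[BA ⟂ BC ⇒ -6x-3y+126=0] ∩ [|C−(17, 8)|²=180]]
2. C_y = -4  [[BA ⟂ BC ⇒ -6x-3y+126=0] ∩ [|C−(17, 8)|²=180]]
   so C = (23, -4)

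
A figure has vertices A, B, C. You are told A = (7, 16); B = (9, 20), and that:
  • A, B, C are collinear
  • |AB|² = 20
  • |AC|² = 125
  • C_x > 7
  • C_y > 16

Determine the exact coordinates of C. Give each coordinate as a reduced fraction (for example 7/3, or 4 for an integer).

1. C_x = 12  [[A, B, C are collinear ⇒ -4x+2y-4=0] ∩ [|C−(7, 16)|²=125]]
2. C_y = 26  [[A, B, C are collinear ⇒ -4x+2y-4=0] ∩ [|C−(7, 16)|²=125]]
   so C = (12, 26)

C = (12, 26)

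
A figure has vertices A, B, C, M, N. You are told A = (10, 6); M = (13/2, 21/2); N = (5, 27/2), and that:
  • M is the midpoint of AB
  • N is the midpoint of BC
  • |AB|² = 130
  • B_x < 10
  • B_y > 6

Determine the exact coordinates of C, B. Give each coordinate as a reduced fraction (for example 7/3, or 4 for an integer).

C = (7, 12)
B = (3, 15)

1. B_x = 3  [B = 2·M−A = 2·(13/2, 21/2)−(10, 6)]
2. B_y = 15  [B = 2·M−A = 2·(13/2, 21/2)−(10, 6)]
   so B = (3, 15)
3. C_x = 7  [C = 2·N−B = 2·(5, 27/2)−(3, 15)]
4. C_y = 12  [C = 2·N−B = 2·(5, 27/2)−(3, 15)]
   so C = (7, 12)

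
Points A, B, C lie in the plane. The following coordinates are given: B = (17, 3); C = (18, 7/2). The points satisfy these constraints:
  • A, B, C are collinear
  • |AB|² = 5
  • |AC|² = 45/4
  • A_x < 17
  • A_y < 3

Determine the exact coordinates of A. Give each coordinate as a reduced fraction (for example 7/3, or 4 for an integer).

A = (15, 2)

1. A_x = 15  [[A, B, C are collinear ⇒ -1/2x+1y+11/2=0] ∩ [|A−(17, 3)|²=5]]
2. A_y = 2  [[A, B, C are collinear ⇒ -1/2x+1y+11/2=0] ∩ [|A−(17, 3)|²=5]]
   so A = (15, 2)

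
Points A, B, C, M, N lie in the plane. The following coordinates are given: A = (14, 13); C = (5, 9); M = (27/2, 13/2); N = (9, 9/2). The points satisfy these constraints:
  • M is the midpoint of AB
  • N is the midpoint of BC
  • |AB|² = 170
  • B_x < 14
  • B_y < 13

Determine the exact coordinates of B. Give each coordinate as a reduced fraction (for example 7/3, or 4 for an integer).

1. B_x = 13  [B = 2·M−A = 2·(27/2, 13/2)−(14, 13)]
2. B_y = 0  [B = 2·M−A = 2·(27/2, 13/2)−(14, 13)]
   so B = (13, 0)

B = (13, 0)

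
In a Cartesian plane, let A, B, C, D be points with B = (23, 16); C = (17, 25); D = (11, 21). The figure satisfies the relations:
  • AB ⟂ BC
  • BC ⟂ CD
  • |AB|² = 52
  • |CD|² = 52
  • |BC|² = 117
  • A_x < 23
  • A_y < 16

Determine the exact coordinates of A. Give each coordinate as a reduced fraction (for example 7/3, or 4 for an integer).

1. A_x = 17  [[AB ⟂ BC ⇒ 6x-9y+6=0] ∩ [|A−(23, 16)|²=52]]
2. A_y = 12  [[AB ⟂ BC ⇒ 6x-9y+6=0] ∩ [|A−(23, 16)|²=52]]
   so A = (17, 12)

A = (17, 12)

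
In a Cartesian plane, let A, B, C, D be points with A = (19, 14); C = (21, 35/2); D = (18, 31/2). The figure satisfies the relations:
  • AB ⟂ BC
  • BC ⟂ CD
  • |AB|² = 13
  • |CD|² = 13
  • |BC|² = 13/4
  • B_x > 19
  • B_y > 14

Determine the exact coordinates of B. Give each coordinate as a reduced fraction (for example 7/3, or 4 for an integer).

B = (22, 16)

1. B_x = 22  [[BC ⟂ CD ⇒ 3x+2y-98=0] ∩ [|B−(19, 14)|²=13]]
2. B_y = 16  [[BC ⟂ CD ⇒ 3x+2y-98=0] ∩ [|B−(19, 14)|²=13]]
   so B = (22, 16)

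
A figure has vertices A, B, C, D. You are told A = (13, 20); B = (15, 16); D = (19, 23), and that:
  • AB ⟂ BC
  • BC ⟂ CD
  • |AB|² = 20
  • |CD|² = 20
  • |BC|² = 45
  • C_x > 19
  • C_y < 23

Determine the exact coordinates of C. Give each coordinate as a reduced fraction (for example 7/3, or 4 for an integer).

1. C_x = 21  [[AB ⟂ BC ⇒ 2x-4y+34=0] ∩ [|C−(19, 23)|²=20]]
2. C_y = 19  [[AB ⟂ BC ⇒ 2x-4y+34=0] ∩ [|C−(19, 23)|²=20]]
   so C = (21, 19)

C = (21, 19)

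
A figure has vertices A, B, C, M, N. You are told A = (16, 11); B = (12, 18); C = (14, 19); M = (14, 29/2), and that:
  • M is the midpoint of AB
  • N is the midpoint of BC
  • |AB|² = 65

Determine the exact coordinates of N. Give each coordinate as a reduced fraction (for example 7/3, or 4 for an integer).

1. N_x = 13  [2·N = B+C = (12, 18)+(14, 19)]
2. N_y = 37/2  [2·N = B+C = (12, 18)+(14, 19)]
   so N = (13, 37/2)

N = (13, 37/2)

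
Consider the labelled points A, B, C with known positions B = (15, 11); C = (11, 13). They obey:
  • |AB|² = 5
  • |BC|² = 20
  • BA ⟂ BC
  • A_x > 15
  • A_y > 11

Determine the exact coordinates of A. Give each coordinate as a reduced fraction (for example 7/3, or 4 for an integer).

1. A_x = 16  [[BA ⟂ BC ⇒ -4x+2y+38=0] ∩ [|A−(15, 11)|²=5]]
2. A_y = 13  [[BA ⟂ BC ⇒ -4x+2y+38=0] ∩ [|A−(15, 11)|²=5]]
   so A = (16, 13)

A = (16, 13)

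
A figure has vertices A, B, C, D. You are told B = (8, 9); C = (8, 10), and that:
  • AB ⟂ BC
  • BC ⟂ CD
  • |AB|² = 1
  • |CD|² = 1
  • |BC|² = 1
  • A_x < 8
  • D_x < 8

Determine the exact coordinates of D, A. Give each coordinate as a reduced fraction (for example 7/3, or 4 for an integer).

D = (7, 10)
A = (7, 9)

1. D_x = 7  [[BC ⟂ CD ⇒ 1y-10=0] ∩ [|D−(8, 10)|²=1]]
2. D_y = 10  [[BC ⟂ CD ⇒ 1y-10=0] ∩ [|D−(8, 10)|²=1]]
   so D = (7, 10)
3. A_x = 7  [[AB ⟂ BC ⇒ -1y+9=0] ∩ [|A−(8, 9)|²=1]]
4. A_y = 9  [[AB ⟂ BC ⇒ -1y+9=0] ∩ [|A−(8, 9)|²=1]]
   so A = (7, 9)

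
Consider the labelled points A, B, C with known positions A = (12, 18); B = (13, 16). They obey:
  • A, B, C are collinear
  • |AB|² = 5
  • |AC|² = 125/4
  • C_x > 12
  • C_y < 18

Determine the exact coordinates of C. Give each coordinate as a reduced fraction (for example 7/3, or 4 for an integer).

1. C_x = 29/2  [[A, B, C are collinear ⇒ 2x+1y-42=0] ∩ [|C−(12, 18)|²=125/4]]
2. C_y = 13  [[A, B, C are collinear ⇒ 2x+1y-42=0] ∩ [|C−(12, 18)|²=125/4]]
   so C = (29/2, 13)

C = (29/2, 13)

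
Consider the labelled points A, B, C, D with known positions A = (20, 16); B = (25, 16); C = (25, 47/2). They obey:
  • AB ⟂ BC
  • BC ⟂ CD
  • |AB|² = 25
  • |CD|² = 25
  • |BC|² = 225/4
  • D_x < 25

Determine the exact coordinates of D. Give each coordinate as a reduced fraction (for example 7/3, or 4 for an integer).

1. D_x = 20  [[BC ⟂ CD ⇒ 15/2y-705/4=0] ∩ [|D−(25, 47/2)|²=25]]
2. D_y = 47/2  [[BC ⟂ CD ⇒ 15/2y-705/4=0] ∩ [|D−(25, 47/2)|²=25]]
   so D = (20, 47/2)

D = (20, 47/2)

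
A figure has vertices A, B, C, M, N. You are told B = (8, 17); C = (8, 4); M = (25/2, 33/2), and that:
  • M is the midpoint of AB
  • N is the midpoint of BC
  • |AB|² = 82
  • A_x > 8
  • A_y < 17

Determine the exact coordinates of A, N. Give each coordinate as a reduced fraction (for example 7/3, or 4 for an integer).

A = (17, 16)
N = (8, 21/2)

1. A_x = 17  [A = 2·M−B = 2·(25/2, 33/2)−(8, 17)]
2. A_y = 16  [A = 2·M−B = 2·(25/2, 33/2)−(8, 17)]
   so A = (17, 16)
3. N_x = 8  [2·N = B+C = (8, 17)+(8, 4)]
4. N_y = 21/2  [2·N = B+C = (8, 17)+(8, 4)]
   so N = (8, 21/2)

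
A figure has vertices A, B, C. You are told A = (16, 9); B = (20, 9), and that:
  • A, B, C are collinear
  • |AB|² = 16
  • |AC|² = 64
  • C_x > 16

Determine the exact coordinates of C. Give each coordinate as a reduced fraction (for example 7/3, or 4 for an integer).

1. C_x = 24  [[A, B, C are collinear ⇒ 4y-36=0] ∩ [|C−(16, 9)|²=64]]
2. C_y = 9  [[A, B, C are collinear ⇒ 4y-36=0] ∩ [|C−(16, 9)|²=64]]
   so C = (24, 9)

C = (24, 9)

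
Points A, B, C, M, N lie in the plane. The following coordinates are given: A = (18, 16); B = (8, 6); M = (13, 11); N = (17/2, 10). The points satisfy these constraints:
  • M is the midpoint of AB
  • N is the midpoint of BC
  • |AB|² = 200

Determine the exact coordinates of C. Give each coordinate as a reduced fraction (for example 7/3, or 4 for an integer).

C = (9, 14)

1. C_x = 9  [C = 2·N−B = 2·(17/2, 10)−(8, 6)]
2. C_y = 14  [C = 2·N−B = 2·(17/2, 10)−(8, 6)]
   so C = (9, 14)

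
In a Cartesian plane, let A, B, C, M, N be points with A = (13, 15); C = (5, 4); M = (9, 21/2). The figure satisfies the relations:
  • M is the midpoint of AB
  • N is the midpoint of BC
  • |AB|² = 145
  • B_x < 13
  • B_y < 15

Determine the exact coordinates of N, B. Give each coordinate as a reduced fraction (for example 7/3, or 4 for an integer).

N = (5, 5)
B = (5, 6)

1. B_x = 5  [B = 2·M−A = 2·(9, 21/2)−(13, 15)]
2. B_y = 6  [B = 2·M−A = 2·(9, 21/2)−(13, 15)]
   so B = (5, 6)
3. N_x = 5  [2·N = B+C = (5, 6)+(5, 4)]
4. N_y = 5  [2·N = B+C = (5, 6)+(5, 4)]
   so N = (5, 5)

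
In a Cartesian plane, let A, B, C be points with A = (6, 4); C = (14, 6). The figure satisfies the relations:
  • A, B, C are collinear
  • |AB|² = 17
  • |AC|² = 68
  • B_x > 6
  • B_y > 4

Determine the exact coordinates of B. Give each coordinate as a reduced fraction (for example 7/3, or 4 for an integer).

B = (10, 5)

1. B_x = 10  [[A, B, C are collinear ⇒ 2x-8y+20=0] ∩ [|B−(6, 4)|²=17]]
2. B_y = 5  [[A, B, C are collinear ⇒ 2x-8y+20=0] ∩ [|B−(6, 4)|²=17]]
   so B = (10, 5)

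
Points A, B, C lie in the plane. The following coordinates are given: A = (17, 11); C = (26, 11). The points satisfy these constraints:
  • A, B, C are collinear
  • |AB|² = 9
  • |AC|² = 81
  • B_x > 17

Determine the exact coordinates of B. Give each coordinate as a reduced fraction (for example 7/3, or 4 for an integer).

B = (20, 11)

1. B_x = 20  [[A, B, C are collinear ⇒ -9y+99=0] ∩ [|B−(17, 11)|²=9]]
2. B_y = 11  [[A, B, C are collinear ⇒ -9y+99=0] ∩ [|B−(17, 11)|²=9]]
   so B = (20, 11)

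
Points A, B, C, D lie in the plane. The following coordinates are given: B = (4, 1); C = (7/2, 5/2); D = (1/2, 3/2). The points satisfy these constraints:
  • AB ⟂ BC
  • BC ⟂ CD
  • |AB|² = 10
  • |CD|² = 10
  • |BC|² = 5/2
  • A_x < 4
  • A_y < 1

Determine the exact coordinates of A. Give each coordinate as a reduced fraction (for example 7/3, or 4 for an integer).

A = (1, 0)

1. A_x = 1  [[AB ⟂ BC ⇒ 1/2x-3/2y-1/2=0] ∩ [|A−(4, 1)|²=10]]
2. A_y = 0  [[AB ⟂ BC ⇒ 1/2x-3/2y-1/2=0] ∩ [|A−(4, 1)|²=10]]
   so A = (1, 0)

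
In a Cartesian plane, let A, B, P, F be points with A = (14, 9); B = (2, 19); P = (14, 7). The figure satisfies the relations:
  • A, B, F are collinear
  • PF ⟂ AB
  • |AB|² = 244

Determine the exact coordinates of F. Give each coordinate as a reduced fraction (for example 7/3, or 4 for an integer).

1. F_x = 914/61  [[A, B, F are collinear ⇒ -10x-12y+248=0] ∩ [PF ⟂ AB ⇒ -12x+10y+98=0]]
2. F_y = 499/61  [[A, B, F are collinear ⇒ -10x-12y+248=0] ∩ [PF ⟂ AB ⇒ -12x+10y+98=0]]
   so F = (914/61, 499/61)

F = (914/61, 499/61)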